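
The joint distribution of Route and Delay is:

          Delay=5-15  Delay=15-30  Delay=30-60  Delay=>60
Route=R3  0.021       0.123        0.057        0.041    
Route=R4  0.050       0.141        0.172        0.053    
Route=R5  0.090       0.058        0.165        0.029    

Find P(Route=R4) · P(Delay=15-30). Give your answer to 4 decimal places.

P(Route=R4) = 0.050 + 0.141 + 0.172 + 0.053 = 0.416.
P(Delay=15-30) = 0.123 + 0.141 + 0.058 = 0.322.
Product: 0.416 × 0.322 = 0.1340.

0.1340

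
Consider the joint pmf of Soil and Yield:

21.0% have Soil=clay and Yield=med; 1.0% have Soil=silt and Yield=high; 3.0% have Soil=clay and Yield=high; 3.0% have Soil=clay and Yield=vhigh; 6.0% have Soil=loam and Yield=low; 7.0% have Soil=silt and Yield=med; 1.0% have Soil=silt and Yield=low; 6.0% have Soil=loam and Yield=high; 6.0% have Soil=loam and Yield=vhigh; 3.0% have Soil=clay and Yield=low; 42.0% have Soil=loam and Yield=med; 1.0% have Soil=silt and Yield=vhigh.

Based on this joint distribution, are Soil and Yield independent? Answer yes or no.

Every cell satisfies P(Soil,Yield) = P(Soil)·P(Yield). For instance P(Soil=clay) = 0.300, P(Yield=low) = 0.100, and 0.300×0.100 = 0.030 matches the joint entry. So Soil and Yield are independent.

yes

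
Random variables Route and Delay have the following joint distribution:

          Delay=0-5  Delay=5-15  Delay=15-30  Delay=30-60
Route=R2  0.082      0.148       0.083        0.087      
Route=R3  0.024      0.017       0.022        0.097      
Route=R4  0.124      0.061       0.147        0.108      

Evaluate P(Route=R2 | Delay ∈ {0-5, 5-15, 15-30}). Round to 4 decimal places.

0.4421

P(Delay=0-5) = 0.082 + 0.024 + 0.124 = 0.230.
P(Delay=5-15) = 0.148 + 0.017 + 0.061 = 0.226.
P(Delay=15-30) = 0.083 + 0.022 + 0.147 = 0.252.
P(Delay ∈ {0-5, 5-15, 15-30}) = 0.230 + 0.226 + 0.252 = 0.708; P(Route=R2, Delay ∈ {0-5, 5-15, 15-30}) = 0.082 + 0.148 + 0.083 = 0.313.
P(Route=R2 | Delay ∈ {0-5, 5-15, 15-30}) = 0.313/0.708 = 0.4421.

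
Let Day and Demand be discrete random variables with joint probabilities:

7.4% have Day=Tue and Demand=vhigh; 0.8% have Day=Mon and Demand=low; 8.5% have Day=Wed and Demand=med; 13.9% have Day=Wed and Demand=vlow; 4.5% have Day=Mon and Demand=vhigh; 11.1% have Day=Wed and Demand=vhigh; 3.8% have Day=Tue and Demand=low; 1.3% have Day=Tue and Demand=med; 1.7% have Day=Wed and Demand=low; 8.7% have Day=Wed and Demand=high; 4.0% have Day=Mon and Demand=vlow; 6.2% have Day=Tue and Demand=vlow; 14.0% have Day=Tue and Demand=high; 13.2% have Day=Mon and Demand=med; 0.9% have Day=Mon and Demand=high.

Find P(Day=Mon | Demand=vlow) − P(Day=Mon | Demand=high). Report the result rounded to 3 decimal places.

0.128

P(Demand=vlow) = 0.040 + 0.062 + 0.139 = 0.241; P(Day=Mon | Demand=vlow) = 0.040/0.241 = 0.1660.
P(Demand=high) = 0.009 + 0.140 + 0.087 = 0.236; P(Day=Mon | Demand=high) = 0.009/0.236 = 0.0381.
Difference = 0.128.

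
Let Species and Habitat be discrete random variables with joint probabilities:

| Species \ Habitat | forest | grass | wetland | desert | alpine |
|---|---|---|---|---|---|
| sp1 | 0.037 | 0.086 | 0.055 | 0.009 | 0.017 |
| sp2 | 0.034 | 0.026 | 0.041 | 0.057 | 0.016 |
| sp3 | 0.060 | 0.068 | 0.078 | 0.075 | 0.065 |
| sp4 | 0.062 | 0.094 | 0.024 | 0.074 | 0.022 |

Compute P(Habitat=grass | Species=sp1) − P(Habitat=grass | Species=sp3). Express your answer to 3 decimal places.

P(Species=sp1) = 0.037 + 0.086 + 0.055 + 0.009 + 0.017 = 0.204; P(Habitat=grass | Species=sp1) = 0.086/0.204 = 0.4216.
P(Species=sp3) = 0.060 + 0.068 + 0.078 + 0.075 + 0.065 = 0.346; P(Habitat=grass | Species=sp3) = 0.068/0.346 = 0.1965.
Difference = 0.225.

0.225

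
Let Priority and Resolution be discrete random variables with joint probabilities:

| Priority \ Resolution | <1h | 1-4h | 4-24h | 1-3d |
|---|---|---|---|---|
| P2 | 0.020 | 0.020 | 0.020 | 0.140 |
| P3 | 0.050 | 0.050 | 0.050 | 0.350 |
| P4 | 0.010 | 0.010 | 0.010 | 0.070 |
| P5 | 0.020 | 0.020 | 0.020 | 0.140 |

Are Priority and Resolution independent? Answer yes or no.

Every cell satisfies P(Priority,Resolution) = P(Priority)·P(Resolution). For instance P(Priority=P2) = 0.200, P(Resolution=1-4h) = 0.100, and 0.200×0.100 = 0.020 matches the joint entry. So Priority and Resolution are independent.

yes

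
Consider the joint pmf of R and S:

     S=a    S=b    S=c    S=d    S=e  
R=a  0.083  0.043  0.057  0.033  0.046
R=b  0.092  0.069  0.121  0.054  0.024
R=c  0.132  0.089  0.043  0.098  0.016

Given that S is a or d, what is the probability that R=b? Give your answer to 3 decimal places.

0.297

P(S=a) = 0.083 + 0.092 + 0.132 = 0.307.
P(S=d) = 0.033 + 0.054 + 0.098 = 0.185.
P(S ∈ {a, d}) = 0.307 + 0.185 = 0.492; P(R=b, S ∈ {a, d}) = 0.092 + 0.054 = 0.146.
P(R=b | S ∈ {a, d}) = 0.146/0.492 = 0.297.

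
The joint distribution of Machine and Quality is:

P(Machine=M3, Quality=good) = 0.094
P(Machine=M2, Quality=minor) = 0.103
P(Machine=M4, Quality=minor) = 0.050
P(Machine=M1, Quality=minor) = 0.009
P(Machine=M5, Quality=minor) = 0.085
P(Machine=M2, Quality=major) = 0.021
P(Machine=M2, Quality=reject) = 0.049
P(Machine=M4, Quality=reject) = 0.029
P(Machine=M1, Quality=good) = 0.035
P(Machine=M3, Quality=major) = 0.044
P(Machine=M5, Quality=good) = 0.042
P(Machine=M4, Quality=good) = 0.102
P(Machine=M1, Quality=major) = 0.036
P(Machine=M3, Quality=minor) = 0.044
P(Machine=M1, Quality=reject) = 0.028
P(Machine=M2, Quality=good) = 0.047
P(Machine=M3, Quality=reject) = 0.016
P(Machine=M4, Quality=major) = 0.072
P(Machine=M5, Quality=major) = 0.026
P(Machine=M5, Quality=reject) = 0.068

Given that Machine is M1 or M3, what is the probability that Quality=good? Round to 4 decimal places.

P(Machine=M1) = 0.035 + 0.009 + 0.036 + 0.028 = 0.108.
P(Machine=M3) = 0.094 + 0.044 + 0.044 + 0.016 = 0.198.
P(Machine ∈ {M1, M3}) = 0.108 + 0.198 = 0.306; P(Quality=good, Machine ∈ {M1, M3}) = 0.035 + 0.094 = 0.129.
P(Quality=good | Machine ∈ {M1, M3}) = 0.129/0.306 = 0.4216.

0.4216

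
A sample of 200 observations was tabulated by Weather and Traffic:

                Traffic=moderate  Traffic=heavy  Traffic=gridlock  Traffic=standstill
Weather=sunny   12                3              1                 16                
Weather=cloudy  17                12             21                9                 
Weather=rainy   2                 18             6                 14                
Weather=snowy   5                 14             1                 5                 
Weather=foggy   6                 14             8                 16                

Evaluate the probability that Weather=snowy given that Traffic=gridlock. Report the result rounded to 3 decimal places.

0.027

Total with Traffic=gridlock: 1 + 21 + 6 + 1 + 8 = 37.
P(Weather=snowy | Traffic=gridlock) = 1/37 = 0.027.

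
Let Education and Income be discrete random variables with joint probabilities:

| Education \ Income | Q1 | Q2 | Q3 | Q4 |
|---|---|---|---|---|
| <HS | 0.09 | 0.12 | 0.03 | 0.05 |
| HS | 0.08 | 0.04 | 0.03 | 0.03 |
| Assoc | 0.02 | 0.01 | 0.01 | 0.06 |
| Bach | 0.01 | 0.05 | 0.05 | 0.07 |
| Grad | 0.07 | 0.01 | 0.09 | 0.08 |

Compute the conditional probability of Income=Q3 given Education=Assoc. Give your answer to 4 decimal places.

P(Education=Assoc) = 0.02 + 0.01 + 0.01 + 0.06 = 0.10.
P(Income=Q3 | Education=Assoc) = 0.01/0.10 = 0.1000.

0.1000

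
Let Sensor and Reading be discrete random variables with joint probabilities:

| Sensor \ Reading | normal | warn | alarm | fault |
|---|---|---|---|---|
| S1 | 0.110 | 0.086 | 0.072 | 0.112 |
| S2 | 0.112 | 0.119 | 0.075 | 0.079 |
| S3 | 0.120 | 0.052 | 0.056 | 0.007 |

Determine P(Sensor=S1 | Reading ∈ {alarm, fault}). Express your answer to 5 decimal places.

0.45885

P(Reading=alarm) = 0.072 + 0.075 + 0.056 = 0.203.
P(Reading=fault) = 0.112 + 0.079 + 0.007 = 0.198.
P(Reading ∈ {alarm, fault}) = 0.203 + 0.198 = 0.401; P(Sensor=S1, Reading ∈ {alarm, fault}) = 0.072 + 0.112 = 0.184.
P(Sensor=S1 | Reading ∈ {alarm, fault}) = 0.184/0.401 = 0.45885.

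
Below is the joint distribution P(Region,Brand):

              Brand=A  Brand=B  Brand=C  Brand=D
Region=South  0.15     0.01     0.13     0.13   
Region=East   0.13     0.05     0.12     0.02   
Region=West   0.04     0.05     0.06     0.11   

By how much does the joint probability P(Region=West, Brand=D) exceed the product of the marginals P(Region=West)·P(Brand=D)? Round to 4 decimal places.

P(Region=West) = 0.04 + 0.05 + 0.06 + 0.11 = 0.26.
P(Brand=D) = 0.13 + 0.02 + 0.11 = 0.26.
P(Region=West, Brand=D) − P(Region=West)P(Brand=D) = 0.11 − 0.26×0.26 = 0.0424.

0.0424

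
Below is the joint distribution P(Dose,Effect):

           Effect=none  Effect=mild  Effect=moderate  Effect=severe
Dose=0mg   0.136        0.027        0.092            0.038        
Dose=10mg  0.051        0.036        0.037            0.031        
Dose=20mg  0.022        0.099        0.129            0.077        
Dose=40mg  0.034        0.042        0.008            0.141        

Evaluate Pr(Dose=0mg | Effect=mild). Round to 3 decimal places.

P(Effect=mild) = 0.027 + 0.036 + 0.099 + 0.042 = 0.204.
P(Dose=0mg | Effect=mild) = 0.027/0.204 = 0.132.

0.132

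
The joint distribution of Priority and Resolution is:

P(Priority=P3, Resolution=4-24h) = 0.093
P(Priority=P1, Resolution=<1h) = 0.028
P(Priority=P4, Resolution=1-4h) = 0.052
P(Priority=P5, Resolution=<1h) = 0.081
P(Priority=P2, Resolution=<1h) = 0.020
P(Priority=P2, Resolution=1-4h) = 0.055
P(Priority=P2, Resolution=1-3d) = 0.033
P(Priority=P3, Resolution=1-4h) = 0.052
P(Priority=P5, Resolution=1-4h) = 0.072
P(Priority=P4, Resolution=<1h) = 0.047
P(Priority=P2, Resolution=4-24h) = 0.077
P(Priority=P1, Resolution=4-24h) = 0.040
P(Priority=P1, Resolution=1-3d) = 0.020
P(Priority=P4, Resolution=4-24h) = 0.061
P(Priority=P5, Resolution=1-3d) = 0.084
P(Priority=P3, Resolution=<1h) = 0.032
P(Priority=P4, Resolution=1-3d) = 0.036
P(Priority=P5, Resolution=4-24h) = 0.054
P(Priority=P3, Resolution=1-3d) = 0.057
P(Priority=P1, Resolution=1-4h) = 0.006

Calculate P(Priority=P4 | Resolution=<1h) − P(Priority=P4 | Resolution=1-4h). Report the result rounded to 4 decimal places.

P(Resolution=<1h) = 0.028 + 0.020 + 0.032 + 0.047 + 0.081 = 0.208; P(Priority=P4 | Resolution=<1h) = 0.047/0.208 = 0.22596.
P(Resolution=1-4h) = 0.006 + 0.055 + 0.052 + 0.052 + 0.072 = 0.237; P(Priority=P4 | Resolution=1-4h) = 0.052/0.237 = 0.21941.
Difference = 0.0066.

0.0066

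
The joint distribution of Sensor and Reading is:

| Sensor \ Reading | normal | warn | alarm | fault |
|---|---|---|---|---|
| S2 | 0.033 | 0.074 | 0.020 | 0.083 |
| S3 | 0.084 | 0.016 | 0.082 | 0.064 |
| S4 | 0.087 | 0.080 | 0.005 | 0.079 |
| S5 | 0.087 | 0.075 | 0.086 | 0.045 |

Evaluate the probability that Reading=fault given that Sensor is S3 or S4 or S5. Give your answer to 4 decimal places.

P(Sensor=S3) = 0.084 + 0.016 + 0.082 + 0.064 = 0.246.
P(Sensor=S4) = 0.087 + 0.080 + 0.005 + 0.079 = 0.251.
P(Sensor=S5) = 0.087 + 0.075 + 0.086 + 0.045 = 0.293.
P(Sensor ∈ {S3, S4, S5}) = 0.246 + 0.251 + 0.293 = 0.790; P(Reading=fault, Sensor ∈ {S3, S4, S5}) = 0.064 + 0.079 + 0.045 = 0.188.
P(Reading=fault | Sensor ∈ {S3, S4, S5}) = 0.188/0.790 = 0.2380.

0.2380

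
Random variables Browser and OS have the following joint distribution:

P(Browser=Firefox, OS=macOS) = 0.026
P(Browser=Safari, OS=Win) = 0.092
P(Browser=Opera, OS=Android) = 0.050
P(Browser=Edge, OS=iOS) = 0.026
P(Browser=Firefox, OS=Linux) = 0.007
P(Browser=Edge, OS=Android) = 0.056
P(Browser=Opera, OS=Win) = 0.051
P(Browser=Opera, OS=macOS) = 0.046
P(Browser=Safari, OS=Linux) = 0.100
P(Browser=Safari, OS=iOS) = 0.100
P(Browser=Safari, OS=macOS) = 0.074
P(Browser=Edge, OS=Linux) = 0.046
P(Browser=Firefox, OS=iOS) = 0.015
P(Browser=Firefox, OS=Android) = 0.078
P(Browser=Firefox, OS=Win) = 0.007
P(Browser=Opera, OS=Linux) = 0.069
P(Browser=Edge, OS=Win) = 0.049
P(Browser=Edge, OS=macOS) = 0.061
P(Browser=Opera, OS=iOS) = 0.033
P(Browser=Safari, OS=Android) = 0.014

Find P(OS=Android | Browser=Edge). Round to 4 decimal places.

0.2353

P(Browser=Edge) = 0.049 + 0.061 + 0.046 + 0.026 + 0.056 = 0.238.
P(OS=Android | Browser=Edge) = 0.056/0.238 = 0.2353.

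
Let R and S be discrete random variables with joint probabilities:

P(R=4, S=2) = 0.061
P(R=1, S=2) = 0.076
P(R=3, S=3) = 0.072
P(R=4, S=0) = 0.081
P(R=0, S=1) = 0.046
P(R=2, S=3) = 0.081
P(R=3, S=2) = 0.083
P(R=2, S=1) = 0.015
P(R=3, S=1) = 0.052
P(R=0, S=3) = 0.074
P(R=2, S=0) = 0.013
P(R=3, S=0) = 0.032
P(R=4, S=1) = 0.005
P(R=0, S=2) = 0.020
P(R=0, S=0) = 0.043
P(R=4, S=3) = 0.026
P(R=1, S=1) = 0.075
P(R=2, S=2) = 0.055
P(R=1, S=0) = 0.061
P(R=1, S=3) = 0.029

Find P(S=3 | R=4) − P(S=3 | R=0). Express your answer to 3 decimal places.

-0.254

P(R=4) = 0.081 + 0.005 + 0.061 + 0.026 = 0.173; P(S=3 | R=4) = 0.026/0.173 = 0.1503.
P(R=0) = 0.043 + 0.046 + 0.020 + 0.074 = 0.183; P(S=3 | R=0) = 0.074/0.183 = 0.4044.
Difference = -0.254.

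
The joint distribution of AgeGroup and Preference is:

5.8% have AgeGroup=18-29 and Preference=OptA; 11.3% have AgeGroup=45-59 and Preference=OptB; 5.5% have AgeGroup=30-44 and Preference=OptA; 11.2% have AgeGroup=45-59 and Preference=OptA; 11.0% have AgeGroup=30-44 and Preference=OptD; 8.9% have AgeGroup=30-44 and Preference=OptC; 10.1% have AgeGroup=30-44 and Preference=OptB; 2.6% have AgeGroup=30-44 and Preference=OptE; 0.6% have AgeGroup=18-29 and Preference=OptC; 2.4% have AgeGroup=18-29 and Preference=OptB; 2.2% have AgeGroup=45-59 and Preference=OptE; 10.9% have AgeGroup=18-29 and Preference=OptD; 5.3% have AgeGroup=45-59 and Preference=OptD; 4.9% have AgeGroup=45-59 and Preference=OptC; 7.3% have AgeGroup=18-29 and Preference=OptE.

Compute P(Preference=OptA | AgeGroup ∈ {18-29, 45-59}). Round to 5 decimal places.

P(AgeGroup=18-29) = 0.058 + 0.024 + 0.006 + 0.109 + 0.073 = 0.270.
P(AgeGroup=45-59) = 0.112 + 0.113 + 0.049 + 0.053 + 0.022 = 0.349.
P(AgeGroup ∈ {18-29, 45-59}) = 0.270 + 0.349 = 0.619; P(Preference=OptA, AgeGroup ∈ {18-29, 45-59}) = 0.058 + 0.112 = 0.170.
P(Preference=OptA | AgeGroup ∈ {18-29, 45-59}) = 0.170/0.619 = 0.27464.

0.27464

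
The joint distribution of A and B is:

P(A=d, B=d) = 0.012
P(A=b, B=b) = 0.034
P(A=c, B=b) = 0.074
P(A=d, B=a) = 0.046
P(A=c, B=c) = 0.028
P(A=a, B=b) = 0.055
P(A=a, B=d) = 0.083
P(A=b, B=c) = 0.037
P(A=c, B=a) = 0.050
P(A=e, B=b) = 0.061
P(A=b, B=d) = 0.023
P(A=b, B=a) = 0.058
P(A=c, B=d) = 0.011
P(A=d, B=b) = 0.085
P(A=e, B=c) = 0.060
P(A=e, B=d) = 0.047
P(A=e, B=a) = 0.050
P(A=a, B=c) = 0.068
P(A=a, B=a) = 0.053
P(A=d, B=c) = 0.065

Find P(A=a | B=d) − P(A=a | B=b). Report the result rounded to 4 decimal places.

P(B=d) = 0.083 + 0.023 + 0.011 + 0.012 + 0.047 = 0.176; P(A=a | B=d) = 0.083/0.176 = 0.47159.
P(B=b) = 0.055 + 0.034 + 0.074 + 0.085 + 0.061 = 0.309; P(A=a | B=b) = 0.055/0.309 = 0.17799.
Difference = 0.2936.

0.2936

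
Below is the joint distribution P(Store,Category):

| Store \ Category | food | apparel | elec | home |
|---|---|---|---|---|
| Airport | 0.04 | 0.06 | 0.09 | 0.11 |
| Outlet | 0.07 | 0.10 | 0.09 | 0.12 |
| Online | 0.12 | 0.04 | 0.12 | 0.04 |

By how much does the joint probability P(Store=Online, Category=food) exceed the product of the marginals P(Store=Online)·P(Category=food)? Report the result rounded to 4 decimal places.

0.0464

P(Store=Online) = 0.12 + 0.04 + 0.12 + 0.04 = 0.32.
P(Category=food) = 0.04 + 0.07 + 0.12 = 0.23.
P(Store=Online, Category=food) − P(Store=Online)P(Category=food) = 0.12 − 0.32×0.23 = 0.0464.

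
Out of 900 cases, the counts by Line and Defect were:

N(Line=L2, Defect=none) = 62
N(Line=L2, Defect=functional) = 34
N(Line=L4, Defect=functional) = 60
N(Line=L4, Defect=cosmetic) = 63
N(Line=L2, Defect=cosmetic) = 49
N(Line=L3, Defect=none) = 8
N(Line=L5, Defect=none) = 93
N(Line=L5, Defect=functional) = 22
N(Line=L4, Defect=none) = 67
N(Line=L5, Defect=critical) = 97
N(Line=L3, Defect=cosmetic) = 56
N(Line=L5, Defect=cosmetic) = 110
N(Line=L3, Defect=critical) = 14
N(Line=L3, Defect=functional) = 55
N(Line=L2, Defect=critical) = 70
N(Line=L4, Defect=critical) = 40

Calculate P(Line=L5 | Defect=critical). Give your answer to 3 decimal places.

Total with Defect=critical: 70 + 14 + 40 + 97 = 221.
P(Line=L5 | Defect=critical) = 97/221 = 0.439.

0.439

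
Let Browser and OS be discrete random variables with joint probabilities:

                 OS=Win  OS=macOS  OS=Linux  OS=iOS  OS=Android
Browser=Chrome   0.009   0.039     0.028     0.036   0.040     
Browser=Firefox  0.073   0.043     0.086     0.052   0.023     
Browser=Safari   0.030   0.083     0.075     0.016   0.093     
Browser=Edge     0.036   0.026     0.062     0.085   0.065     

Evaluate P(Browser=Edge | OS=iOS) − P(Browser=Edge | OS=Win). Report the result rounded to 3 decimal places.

0.206

P(OS=iOS) = 0.036 + 0.052 + 0.016 + 0.085 = 0.189; P(Browser=Edge | OS=iOS) = 0.085/0.189 = 0.4497.
P(OS=Win) = 0.009 + 0.073 + 0.030 + 0.036 = 0.148; P(Browser=Edge | OS=Win) = 0.036/0.148 = 0.2432.
Difference = 0.206.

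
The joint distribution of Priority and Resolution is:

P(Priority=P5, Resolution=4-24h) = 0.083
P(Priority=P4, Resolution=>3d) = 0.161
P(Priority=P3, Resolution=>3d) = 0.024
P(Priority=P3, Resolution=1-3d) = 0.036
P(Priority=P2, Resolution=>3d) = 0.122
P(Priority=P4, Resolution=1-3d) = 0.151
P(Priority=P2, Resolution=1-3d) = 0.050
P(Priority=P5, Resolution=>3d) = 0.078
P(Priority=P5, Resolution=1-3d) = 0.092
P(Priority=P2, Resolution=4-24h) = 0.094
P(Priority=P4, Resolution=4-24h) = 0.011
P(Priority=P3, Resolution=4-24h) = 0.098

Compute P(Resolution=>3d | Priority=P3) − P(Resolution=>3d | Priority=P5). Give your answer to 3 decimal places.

-0.156

P(Priority=P3) = 0.098 + 0.036 + 0.024 = 0.158; P(Resolution=>3d | Priority=P3) = 0.024/0.158 = 0.1519.
P(Priority=P5) = 0.083 + 0.092 + 0.078 = 0.253; P(Resolution=>3d | Priority=P5) = 0.078/0.253 = 0.3083.
Difference = -0.156.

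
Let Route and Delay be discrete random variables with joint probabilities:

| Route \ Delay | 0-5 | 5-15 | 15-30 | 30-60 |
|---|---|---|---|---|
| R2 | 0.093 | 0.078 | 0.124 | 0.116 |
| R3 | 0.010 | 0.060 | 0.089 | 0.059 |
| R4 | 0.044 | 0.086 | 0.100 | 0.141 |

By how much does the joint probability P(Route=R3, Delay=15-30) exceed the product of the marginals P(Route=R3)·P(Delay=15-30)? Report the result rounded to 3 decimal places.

0.021

P(Route=R3) = 0.010 + 0.060 + 0.089 + 0.059 = 0.218.
P(Delay=15-30) = 0.124 + 0.089 + 0.100 = 0.313.
P(Route=R3, Delay=15-30) − P(Route=R3)P(Delay=15-30) = 0.089 − 0.218×0.313 = 0.021.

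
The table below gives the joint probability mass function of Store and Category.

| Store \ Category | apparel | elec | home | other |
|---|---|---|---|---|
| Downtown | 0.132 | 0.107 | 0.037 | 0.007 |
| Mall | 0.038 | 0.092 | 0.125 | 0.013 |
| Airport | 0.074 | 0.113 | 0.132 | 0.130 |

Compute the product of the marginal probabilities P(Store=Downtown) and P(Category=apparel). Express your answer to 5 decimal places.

P(Store=Downtown) = 0.132 + 0.107 + 0.037 + 0.007 = 0.283.
P(Category=apparel) = 0.132 + 0.038 + 0.074 = 0.244.
Product: 0.283 × 0.244 = 0.06905.

0.06905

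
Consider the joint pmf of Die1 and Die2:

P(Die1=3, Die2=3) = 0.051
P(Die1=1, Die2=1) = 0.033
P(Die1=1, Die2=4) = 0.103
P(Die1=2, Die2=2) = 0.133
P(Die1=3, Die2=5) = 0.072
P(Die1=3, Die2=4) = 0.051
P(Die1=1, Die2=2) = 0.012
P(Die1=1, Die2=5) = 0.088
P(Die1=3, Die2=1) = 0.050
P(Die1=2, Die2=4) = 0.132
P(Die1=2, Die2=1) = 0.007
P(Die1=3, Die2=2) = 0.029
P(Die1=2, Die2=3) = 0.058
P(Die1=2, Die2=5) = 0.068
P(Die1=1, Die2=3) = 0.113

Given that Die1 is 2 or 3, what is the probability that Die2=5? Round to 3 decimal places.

0.215

P(Die1=2) = 0.007 + 0.133 + 0.058 + 0.132 + 0.068 = 0.398.
P(Die1=3) = 0.050 + 0.029 + 0.051 + 0.051 + 0.072 = 0.253.
P(Die1 ∈ {2, 3}) = 0.398 + 0.253 = 0.651; P(Die2=5, Die1 ∈ {2, 3}) = 0.068 + 0.072 = 0.140.
P(Die2=5 | Die1 ∈ {2, 3}) = 0.140/0.651 = 0.215.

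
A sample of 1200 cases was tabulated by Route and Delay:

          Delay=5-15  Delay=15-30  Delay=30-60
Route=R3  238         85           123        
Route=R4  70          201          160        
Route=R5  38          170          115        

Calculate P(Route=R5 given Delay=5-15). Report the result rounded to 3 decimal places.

Total with Delay=5-15: 238 + 70 + 38 = 346.
P(Route=R5 | Delay=5-15) = 38/346 = 0.110.

0.110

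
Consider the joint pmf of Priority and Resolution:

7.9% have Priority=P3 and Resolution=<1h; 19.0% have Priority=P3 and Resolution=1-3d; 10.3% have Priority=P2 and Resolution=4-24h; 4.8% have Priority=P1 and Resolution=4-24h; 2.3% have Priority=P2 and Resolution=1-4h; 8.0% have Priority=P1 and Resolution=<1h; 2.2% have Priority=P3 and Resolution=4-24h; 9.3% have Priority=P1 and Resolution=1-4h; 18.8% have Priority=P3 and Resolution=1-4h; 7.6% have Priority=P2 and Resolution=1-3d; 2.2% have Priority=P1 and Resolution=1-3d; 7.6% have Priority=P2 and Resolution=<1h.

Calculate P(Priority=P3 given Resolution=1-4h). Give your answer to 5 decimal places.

0.61842

P(Resolution=1-4h) = 0.093 + 0.023 + 0.188 = 0.304.
P(Priority=P3 | Resolution=1-4h) = 0.188/0.304 = 0.61842.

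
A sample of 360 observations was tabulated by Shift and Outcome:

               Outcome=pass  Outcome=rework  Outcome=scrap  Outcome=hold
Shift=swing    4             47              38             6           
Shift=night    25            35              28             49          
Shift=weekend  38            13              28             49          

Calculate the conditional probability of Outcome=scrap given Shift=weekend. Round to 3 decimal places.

Total with Shift=weekend: 38 + 13 + 28 + 49 = 128.
P(Outcome=scrap | Shift=weekend) = 28/128 = 0.219.

0.219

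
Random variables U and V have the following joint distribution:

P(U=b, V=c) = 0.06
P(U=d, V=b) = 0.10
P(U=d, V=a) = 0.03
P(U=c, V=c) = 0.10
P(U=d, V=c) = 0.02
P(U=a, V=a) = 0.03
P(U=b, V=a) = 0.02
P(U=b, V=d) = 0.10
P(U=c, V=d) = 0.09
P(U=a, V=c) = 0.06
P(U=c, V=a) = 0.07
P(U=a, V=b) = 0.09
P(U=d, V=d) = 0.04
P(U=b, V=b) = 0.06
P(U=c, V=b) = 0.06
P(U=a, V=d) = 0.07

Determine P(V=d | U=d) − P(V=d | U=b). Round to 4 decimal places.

P(U=d) = 0.03 + 0.10 + 0.02 + 0.04 = 0.19; P(V=d | U=d) = 0.04/0.19 = 0.21053.
P(U=b) = 0.02 + 0.06 + 0.06 + 0.10 = 0.24; P(V=d | U=b) = 0.10/0.24 = 0.41667.
Difference = -0.2061.

-0.2061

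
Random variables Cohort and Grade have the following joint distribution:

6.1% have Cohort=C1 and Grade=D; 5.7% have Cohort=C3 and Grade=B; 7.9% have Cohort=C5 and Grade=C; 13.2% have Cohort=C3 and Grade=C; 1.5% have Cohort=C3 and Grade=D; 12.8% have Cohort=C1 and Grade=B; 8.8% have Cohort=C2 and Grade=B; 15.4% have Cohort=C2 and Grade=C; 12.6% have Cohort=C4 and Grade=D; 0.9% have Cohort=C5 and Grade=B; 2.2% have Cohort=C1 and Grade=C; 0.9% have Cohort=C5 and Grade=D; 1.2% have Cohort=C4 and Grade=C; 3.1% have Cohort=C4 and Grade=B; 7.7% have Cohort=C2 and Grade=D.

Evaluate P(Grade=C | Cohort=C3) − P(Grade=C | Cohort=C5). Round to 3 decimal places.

P(Cohort=C3) = 0.057 + 0.132 + 0.015 = 0.204; P(Grade=C | Cohort=C3) = 0.132/0.204 = 0.6471.
P(Cohort=C5) = 0.009 + 0.079 + 0.009 = 0.097; P(Grade=C | Cohort=C5) = 0.079/0.097 = 0.8144.
Difference = -0.167.

-0.167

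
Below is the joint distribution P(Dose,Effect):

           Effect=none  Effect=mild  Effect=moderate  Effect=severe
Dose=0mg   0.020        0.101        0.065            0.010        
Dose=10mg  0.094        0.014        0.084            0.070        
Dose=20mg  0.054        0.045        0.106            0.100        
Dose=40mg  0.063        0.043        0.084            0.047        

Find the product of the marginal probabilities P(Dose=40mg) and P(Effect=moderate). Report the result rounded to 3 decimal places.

P(Dose=40mg) = 0.063 + 0.043 + 0.084 + 0.047 = 0.237.
P(Effect=moderate) = 0.065 + 0.084 + 0.106 + 0.084 = 0.339.
Product: 0.237 × 0.339 = 0.080.

0.080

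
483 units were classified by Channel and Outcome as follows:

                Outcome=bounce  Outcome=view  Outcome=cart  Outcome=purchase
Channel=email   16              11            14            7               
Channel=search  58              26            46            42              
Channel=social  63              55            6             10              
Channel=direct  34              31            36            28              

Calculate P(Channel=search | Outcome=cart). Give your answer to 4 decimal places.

Total with Outcome=cart: 14 + 46 + 6 + 36 = 102.
P(Channel=search | Outcome=cart) = 46/102 = 0.4510.

0.4510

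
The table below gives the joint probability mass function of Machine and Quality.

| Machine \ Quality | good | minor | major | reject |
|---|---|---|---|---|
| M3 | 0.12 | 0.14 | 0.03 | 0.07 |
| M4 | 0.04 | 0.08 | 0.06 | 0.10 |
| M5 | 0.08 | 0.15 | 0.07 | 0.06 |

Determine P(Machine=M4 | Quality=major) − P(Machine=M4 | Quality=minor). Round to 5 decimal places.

0.15878

P(Quality=major) = 0.03 + 0.06 + 0.07 = 0.16; P(Machine=M4 | Quality=major) = 0.06/0.16 = 0.375000.
P(Quality=minor) = 0.14 + 0.08 + 0.15 = 0.37; P(Machine=M4 | Quality=minor) = 0.08/0.37 = 0.216216.
Difference = 0.15878.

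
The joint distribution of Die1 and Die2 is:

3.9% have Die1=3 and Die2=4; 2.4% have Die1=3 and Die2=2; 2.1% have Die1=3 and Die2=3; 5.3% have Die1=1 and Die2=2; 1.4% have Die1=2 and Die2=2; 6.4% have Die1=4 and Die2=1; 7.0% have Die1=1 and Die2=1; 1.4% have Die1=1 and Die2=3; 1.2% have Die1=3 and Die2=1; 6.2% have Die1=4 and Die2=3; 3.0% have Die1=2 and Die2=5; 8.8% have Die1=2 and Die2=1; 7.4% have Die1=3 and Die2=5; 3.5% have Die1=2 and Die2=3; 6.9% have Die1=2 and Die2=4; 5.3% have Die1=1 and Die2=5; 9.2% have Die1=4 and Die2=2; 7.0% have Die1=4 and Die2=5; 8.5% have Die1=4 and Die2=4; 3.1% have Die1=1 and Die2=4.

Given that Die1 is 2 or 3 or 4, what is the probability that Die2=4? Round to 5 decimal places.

P(Die1=2) = 0.088 + 0.014 + 0.035 + 0.069 + 0.030 = 0.236.
P(Die1=3) = 0.012 + 0.024 + 0.021 + 0.039 + 0.074 = 0.170.
P(Die1=4) = 0.064 + 0.092 + 0.062 + 0.085 + 0.070 = 0.373.
P(Die1 ∈ {2, 3, 4}) = 0.236 + 0.170 + 0.373 = 0.779; P(Die2=4, Die1 ∈ {2, 3, 4}) = 0.069 + 0.039 + 0.085 = 0.193.
P(Die2=4 | Die1 ∈ {2, 3, 4}) = 0.193/0.779 = 0.24775.

0.24775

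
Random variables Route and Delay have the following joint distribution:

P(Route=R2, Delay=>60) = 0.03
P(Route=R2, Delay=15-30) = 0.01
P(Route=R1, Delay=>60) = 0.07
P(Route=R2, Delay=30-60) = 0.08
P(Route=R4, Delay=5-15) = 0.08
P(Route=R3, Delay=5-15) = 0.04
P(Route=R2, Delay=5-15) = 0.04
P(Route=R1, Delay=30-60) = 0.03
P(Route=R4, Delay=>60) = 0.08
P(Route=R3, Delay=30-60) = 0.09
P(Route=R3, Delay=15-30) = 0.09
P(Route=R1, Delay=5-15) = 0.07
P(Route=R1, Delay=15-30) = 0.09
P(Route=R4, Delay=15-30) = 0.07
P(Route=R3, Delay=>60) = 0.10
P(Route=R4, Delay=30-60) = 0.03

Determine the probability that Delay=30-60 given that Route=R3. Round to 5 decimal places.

0.28125

P(Route=R3) = 0.04 + 0.09 + 0.09 + 0.10 = 0.32.
P(Delay=30-60 | Route=R3) = 0.09/0.32 = 0.28125.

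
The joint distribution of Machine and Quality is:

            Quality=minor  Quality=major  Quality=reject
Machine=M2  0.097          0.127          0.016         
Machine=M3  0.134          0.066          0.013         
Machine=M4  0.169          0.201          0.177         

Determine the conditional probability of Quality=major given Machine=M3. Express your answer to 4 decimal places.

0.3099

P(Machine=M3) = 0.134 + 0.066 + 0.013 = 0.213.
P(Quality=major | Machine=M3) = 0.066/0.213 = 0.3099.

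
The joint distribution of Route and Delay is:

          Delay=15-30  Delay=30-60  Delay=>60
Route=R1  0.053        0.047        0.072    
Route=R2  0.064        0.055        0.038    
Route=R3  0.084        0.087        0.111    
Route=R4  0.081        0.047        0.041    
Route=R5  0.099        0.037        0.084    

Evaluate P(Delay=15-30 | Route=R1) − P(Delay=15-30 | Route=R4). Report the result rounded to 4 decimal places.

P(Route=R1) = 0.053 + 0.047 + 0.072 = 0.172; P(Delay=15-30 | Route=R1) = 0.053/0.172 = 0.30814.
P(Route=R4) = 0.081 + 0.047 + 0.041 = 0.169; P(Delay=15-30 | Route=R4) = 0.081/0.169 = 0.47929.
Difference = -0.1712.

-0.1712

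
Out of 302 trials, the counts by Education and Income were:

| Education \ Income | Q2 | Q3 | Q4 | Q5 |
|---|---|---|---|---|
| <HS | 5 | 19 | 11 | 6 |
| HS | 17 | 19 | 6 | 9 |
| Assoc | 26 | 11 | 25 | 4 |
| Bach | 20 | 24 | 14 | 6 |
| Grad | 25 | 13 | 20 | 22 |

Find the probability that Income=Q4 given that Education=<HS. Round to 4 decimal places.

0.2683

Total with Education=<HS: 5 + 19 + 11 + 6 = 41.
P(Income=Q4 | Education=<HS) = 11/41 = 0.2683.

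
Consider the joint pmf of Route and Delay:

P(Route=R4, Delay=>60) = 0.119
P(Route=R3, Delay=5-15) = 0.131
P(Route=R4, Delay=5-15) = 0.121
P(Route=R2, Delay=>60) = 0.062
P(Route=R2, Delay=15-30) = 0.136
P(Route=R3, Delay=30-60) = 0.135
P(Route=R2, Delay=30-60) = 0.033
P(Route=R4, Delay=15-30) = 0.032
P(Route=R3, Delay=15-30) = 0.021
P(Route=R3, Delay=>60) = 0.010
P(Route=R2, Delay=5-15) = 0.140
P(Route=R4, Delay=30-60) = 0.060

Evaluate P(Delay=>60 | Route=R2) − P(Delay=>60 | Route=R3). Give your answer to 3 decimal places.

0.133

P(Route=R2) = 0.140 + 0.136 + 0.033 + 0.062 = 0.371; P(Delay=>60 | Route=R2) = 0.062/0.371 = 0.1671.
P(Route=R3) = 0.131 + 0.021 + 0.135 + 0.010 = 0.297; P(Delay=>60 | Route=R3) = 0.010/0.297 = 0.0337.
Difference = 0.133.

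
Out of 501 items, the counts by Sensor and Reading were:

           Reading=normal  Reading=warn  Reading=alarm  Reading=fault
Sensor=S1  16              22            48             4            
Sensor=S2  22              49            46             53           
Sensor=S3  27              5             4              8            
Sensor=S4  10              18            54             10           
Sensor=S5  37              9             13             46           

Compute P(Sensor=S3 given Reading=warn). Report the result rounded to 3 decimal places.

Total with Reading=warn: 22 + 49 + 5 + 18 + 9 = 103.
P(Sensor=S3 | Reading=warn) = 5/103 = 0.049.

0.049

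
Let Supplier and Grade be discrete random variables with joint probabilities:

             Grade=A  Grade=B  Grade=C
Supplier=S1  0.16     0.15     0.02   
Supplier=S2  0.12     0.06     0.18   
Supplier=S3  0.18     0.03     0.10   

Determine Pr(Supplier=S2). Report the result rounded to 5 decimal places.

0.36000

P(Supplier=S2) = 0.12 + 0.06 + 0.18 = 0.36.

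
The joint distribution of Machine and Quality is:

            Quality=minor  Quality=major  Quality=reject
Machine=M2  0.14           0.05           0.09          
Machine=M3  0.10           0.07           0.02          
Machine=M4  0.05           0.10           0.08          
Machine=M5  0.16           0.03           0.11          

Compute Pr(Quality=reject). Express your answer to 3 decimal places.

0.300

P(Quality=reject) = 0.09 + 0.02 + 0.08 + 0.11 = 0.30.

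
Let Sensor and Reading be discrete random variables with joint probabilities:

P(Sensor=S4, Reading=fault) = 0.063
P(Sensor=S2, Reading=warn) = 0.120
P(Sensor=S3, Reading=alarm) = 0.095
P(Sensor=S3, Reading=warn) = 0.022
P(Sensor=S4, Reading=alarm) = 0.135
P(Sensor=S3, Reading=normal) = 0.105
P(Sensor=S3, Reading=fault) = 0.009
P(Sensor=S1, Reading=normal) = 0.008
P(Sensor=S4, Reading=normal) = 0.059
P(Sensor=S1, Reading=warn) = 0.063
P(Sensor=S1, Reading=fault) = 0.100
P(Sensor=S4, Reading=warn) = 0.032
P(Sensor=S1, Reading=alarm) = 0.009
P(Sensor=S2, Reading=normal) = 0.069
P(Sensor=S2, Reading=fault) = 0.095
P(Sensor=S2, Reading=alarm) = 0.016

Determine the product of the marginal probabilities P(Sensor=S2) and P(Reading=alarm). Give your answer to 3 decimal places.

P(Sensor=S2) = 0.069 + 0.120 + 0.016 + 0.095 = 0.300.
P(Reading=alarm) = 0.009 + 0.016 + 0.095 + 0.135 = 0.255.
Product: 0.300 × 0.255 = 0.077.

0.077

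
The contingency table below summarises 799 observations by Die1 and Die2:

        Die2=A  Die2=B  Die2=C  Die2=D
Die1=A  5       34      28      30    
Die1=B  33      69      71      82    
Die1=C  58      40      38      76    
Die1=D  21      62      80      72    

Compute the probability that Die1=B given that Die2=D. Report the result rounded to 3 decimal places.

Total with Die2=D: 30 + 82 + 76 + 72 = 260.
P(Die1=B | Die2=D) = 82/260 = 0.315.

0.315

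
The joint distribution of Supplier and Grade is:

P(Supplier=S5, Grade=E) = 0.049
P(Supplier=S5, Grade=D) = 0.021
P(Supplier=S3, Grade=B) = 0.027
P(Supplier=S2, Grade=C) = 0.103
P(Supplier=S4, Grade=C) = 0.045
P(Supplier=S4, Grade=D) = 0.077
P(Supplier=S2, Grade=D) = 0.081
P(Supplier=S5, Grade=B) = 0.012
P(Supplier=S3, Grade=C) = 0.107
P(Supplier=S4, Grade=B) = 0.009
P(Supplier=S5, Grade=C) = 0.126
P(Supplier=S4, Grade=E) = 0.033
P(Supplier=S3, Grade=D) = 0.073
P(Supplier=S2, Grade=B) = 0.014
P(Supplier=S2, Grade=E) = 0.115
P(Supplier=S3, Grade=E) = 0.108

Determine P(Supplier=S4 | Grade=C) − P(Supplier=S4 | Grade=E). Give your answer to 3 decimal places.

0.010

P(Grade=C) = 0.103 + 0.107 + 0.045 + 0.126 = 0.381; P(Supplier=S4 | Grade=C) = 0.045/0.381 = 0.1181.
P(Grade=E) = 0.115 + 0.108 + 0.033 + 0.049 = 0.305; P(Supplier=S4 | Grade=E) = 0.033/0.305 = 0.1082.
Difference = 0.010.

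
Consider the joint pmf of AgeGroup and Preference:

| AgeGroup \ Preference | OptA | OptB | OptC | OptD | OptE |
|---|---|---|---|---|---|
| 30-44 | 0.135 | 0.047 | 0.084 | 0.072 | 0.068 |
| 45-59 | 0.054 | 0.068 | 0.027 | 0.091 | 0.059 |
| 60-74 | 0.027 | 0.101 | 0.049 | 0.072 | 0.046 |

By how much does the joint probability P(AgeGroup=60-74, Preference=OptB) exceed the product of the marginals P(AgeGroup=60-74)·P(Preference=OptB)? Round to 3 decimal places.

P(AgeGroup=60-74) = 0.027 + 0.101 + 0.049 + 0.072 + 0.046 = 0.295.
P(Preference=OptB) = 0.047 + 0.068 + 0.101 = 0.216.
P(AgeGroup=60-74, Preference=OptB) − P(AgeGroup=60-74)P(Preference=OptB) = 0.101 − 0.295×0.216 = 0.037.

0.037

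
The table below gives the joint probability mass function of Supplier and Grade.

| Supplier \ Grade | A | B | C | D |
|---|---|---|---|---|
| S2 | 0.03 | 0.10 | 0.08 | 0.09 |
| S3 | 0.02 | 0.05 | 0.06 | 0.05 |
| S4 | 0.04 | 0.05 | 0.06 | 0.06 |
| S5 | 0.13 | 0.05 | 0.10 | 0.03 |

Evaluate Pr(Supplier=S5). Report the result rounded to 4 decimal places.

0.3100

P(Supplier=S5) = 0.13 + 0.05 + 0.10 + 0.03 = 0.31.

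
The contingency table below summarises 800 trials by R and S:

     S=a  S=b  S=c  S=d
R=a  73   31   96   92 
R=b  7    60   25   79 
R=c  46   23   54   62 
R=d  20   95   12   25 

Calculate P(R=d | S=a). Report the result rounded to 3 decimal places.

0.137

Total with S=a: 73 + 7 + 46 + 20 = 146.
P(R=d | S=a) = 20/146 = 0.137.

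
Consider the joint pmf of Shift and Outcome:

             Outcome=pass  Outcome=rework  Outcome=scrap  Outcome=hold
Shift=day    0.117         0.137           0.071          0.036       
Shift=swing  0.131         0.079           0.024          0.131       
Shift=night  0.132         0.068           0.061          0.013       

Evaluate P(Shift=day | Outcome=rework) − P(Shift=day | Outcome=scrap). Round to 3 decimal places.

P(Outcome=rework) = 0.137 + 0.079 + 0.068 = 0.284; P(Shift=day | Outcome=rework) = 0.137/0.284 = 0.4824.
P(Outcome=scrap) = 0.071 + 0.024 + 0.061 = 0.156; P(Shift=day | Outcome=scrap) = 0.071/0.156 = 0.4551.
Difference = 0.027.

0.027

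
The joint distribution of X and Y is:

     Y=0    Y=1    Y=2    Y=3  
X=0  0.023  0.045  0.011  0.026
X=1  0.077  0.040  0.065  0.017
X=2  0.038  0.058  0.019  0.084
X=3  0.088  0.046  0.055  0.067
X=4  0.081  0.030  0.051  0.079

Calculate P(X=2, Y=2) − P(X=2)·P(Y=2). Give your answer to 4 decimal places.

P(X=2) = 0.038 + 0.058 + 0.019 + 0.084 = 0.199.
P(Y=2) = 0.011 + 0.065 + 0.019 + 0.055 + 0.051 = 0.201.
P(X=2, Y=2) − P(X=2)P(Y=2) = 0.019 − 0.199×0.201 = -0.0210.

-0.0210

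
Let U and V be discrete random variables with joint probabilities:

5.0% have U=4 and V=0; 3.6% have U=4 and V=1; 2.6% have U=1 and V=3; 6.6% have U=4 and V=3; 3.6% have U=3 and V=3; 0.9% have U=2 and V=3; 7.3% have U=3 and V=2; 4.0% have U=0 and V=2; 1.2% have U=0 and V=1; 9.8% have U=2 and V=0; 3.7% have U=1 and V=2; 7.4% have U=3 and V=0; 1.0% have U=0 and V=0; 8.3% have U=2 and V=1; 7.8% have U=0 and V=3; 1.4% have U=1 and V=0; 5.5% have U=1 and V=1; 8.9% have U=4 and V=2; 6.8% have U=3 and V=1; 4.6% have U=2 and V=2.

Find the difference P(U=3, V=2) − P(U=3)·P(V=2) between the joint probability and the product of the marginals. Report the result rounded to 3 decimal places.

P(U=3) = 0.074 + 0.068 + 0.073 + 0.036 = 0.251.
P(V=2) = 0.040 + 0.037 + 0.046 + 0.073 + 0.089 = 0.285.
P(U=3, V=2) − P(U=3)P(V=2) = 0.073 − 0.251×0.285 = 0.001.

0.001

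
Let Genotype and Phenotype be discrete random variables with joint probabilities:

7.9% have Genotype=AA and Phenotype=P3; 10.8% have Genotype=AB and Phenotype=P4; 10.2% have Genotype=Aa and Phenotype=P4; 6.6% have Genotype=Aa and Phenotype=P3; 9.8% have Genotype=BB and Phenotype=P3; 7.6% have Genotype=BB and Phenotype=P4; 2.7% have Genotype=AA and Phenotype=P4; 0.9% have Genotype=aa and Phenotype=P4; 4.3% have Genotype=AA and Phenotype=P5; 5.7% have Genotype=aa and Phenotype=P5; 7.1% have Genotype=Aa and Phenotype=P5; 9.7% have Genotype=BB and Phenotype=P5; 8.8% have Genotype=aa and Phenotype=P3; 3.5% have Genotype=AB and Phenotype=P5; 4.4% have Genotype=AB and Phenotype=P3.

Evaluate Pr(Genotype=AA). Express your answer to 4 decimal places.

P(Genotype=AA) = 0.079 + 0.027 + 0.043 = 0.149.

0.1490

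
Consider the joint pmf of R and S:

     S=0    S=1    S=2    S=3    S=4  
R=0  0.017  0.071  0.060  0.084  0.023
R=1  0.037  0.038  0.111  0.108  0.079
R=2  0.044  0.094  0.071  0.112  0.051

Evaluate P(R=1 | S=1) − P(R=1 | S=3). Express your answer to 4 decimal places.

-0.1681

P(S=1) = 0.071 + 0.038 + 0.094 = 0.203; P(R=1 | S=1) = 0.038/0.203 = 0.18719.
P(S=3) = 0.084 + 0.108 + 0.112 = 0.304; P(R=1 | S=3) = 0.108/0.304 = 0.35526.
Difference = -0.1681.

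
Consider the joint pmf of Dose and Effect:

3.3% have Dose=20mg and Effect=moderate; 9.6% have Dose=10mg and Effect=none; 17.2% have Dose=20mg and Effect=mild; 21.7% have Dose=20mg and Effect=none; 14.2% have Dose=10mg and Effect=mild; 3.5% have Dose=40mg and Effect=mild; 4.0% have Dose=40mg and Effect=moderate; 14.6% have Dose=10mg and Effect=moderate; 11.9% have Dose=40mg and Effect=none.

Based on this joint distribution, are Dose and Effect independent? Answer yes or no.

no

P(Dose=10mg) = 0.384 and P(Effect=none) = 0.432, so their product is 0.16589, but P(Dose=10mg, Effect=none) = 0.096. Since these differ, Dose and Effect are not independent.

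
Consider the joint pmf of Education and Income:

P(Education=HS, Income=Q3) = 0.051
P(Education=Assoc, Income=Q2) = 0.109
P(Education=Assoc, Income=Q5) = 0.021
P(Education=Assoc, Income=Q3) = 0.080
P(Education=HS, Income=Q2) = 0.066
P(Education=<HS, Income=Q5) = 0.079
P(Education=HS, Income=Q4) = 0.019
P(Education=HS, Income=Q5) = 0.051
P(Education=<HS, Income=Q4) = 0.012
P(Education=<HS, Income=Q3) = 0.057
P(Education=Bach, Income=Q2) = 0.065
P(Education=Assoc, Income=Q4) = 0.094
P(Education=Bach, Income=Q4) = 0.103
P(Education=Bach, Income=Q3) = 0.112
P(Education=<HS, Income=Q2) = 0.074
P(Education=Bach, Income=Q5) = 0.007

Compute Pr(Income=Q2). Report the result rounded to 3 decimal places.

0.314

P(Income=Q2) = 0.074 + 0.066 + 0.109 + 0.065 = 0.314.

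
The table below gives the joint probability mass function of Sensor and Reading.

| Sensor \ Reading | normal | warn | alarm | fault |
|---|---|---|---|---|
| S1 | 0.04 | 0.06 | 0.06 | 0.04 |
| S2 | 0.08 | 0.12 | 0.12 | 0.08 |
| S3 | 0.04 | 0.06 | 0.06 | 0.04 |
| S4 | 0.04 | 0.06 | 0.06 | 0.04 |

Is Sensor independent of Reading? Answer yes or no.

Every cell satisfies P(Sensor,Reading) = P(Sensor)·P(Reading). For instance P(Sensor=S1) = 0.20, P(Reading=fault) = 0.20, and 0.20×0.20 = 0.04 matches the joint entry. So Sensor and Reading are independent.

yes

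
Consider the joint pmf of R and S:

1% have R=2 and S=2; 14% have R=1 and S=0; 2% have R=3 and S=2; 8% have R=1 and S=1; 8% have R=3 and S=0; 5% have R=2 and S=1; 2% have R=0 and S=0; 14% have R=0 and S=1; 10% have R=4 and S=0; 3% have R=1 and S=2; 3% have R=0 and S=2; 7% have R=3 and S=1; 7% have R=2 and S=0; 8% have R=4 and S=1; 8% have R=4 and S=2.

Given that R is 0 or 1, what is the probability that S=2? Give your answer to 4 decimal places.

0.1364

P(R=0) = 0.02 + 0.14 + 0.03 = 0.19.
P(R=1) = 0.14 + 0.08 + 0.03 = 0.25.
P(R ∈ {0, 1}) = 0.19 + 0.25 = 0.44; P(S=2, R ∈ {0, 1}) = 0.03 + 0.03 = 0.06.
P(S=2 | R ∈ {0, 1}) = 0.06/0.44 = 0.1364.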